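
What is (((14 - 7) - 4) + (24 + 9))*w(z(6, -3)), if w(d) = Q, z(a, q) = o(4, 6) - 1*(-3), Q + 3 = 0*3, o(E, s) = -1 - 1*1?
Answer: -108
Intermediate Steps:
o(E, s) = -2 (o(E, s) = -1 - 1 = -2)
Q = -3 (Q = -3 + 0*3 = -3 + 0 = -3)
z(a, q) = 1 (z(a, q) = -2 - 1*(-3) = -2 + 3 = 1)
w(d) = -3
(((14 - 7) - 4) + (24 + 9))*w(z(6, -3)) = (((14 - 7) - 4) + (24 + 9))*(-3) = ((7 - 4) + 33)*(-3) = (3 + 33)*(-3) = 36*(-3) = -108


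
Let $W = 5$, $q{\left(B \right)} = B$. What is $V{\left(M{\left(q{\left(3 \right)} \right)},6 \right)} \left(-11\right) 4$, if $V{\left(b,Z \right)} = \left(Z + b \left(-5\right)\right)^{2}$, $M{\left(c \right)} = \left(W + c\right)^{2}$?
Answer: $-4338224$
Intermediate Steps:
$M{\left(c \right)} = \left(5 + c\right)^{2}$
$V{\left(b,Z \right)} = \left(Z - 5 b\right)^{2}$
$V{\left(M{\left(q{\left(3 \right)} \right)},6 \right)} \left(-11\right) 4 = \left(6 - 5 \left(5 + 3\right)^{2}\right)^{2} \left(-11\right) 4 = \left(6 - 5 \cdot 8^{2}\right)^{2} \left(-11\right) 4 = \left(6 - 320\right)^{2} \left(-11\right) 4 = \left(-314\right)^{2} \left(-11\right) 4 = 98596 \left(-11\right) 4 = \left(-1084556\right) 4 = -4338224$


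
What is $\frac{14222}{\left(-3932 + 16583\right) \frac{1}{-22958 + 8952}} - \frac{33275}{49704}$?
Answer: $- \frac{1100125148417}{69867256} \approx -15746.0$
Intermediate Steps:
$\frac{14222}{\left(-3932 + 16583\right) \frac{1}{-22958 + 8952}} - \frac{33275}{49704} = \frac{14222}{12651 \frac{1}{-14006}} - \frac{33275}{49704} = \frac{14222}{12651 \left(- \frac{1}{14006}\right)} - \frac{33275}{49704} = \frac{14222}{- \frac{12651}{14006}} - \frac{33275}{49704} = 14222 \left(- \frac{14006}{12651}\right) - \frac{33275}{49704} = - \frac{199193332}{12651} - \frac{33275}{49704} = - \frac{1100125148417}{69867256}$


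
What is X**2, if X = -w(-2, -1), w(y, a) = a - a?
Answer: 0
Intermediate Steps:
w(y, a) = 0
X = 0 (X = -1*0 = 0)
X**2 = 0**2 = 0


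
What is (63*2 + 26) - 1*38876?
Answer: -38724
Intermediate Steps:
(63*2 + 26) - 1*38876 = (126 + 26) - 38876 = 152 - 38876 = -38724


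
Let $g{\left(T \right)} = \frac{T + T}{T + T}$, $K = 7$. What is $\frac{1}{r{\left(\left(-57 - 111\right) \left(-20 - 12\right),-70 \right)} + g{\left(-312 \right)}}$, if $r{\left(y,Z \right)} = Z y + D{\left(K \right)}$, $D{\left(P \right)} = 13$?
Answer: $- \frac{1}{376306} \approx -2.6574 \cdot 10^{-6}$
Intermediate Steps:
$r{\left(y,Z \right)} = 13 + Z y$ ($r{\left(y,Z \right)} = Z y + 13 = 13 + Z y$)
$g{\left(T \right)} = 1$ ($g{\left(T \right)} = \frac{2 T}{2 T} = 2 T \frac{1}{2 T} = 1$)
$\frac{1}{r{\left(\left(-57 - 111\right) \left(-20 - 12\right),-70 \right)} + g{\left(-312 \right)}} = \frac{1}{\left(13 - 70 \left(-57 - 111\right) \left(-20 - 12\right)\right) + 1} = \frac{1}{\left(13 - 70 \left(\left(-168\right) \left(-32\right)\right)\right) + 1} = \frac{1}{\left(13 - 376320\right) + 1} = \frac{1}{-376307 + 1} = \frac{1}{-376306} = - \frac{1}{376306}$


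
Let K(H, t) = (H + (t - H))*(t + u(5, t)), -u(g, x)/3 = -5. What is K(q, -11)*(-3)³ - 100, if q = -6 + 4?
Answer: 1088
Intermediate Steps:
q = -2
u(g, x) = 15 (u(g, x) = -3*(-5) = 15)
K(H, t) = t*(15 + t) (K(H, t) = (H + (t - H))*(t + 15) = t*(15 + t))
K(q, -11)*(-3)³ - 100 = -11*(15 - 11)*(-3)³ - 100 = -11*4*(-27) - 100 = -44*(-27) - 100 = 1188 - 100 = 1088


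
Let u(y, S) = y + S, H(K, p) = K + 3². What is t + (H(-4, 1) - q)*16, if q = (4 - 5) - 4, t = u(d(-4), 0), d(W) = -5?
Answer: 155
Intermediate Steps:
H(K, p) = 9 + K (H(K, p) = K + 9 = 9 + K)
u(y, S) = S + y
t = -5 (t = 0 - 5 = -5)
q = -5 (q = -1 - 4 = -5)
t + (H(-4, 1) - q)*16 = -5 + ((9 - 4) - 1*(-5))*16 = -5 + (5 + 5)*16 = -5 + 10*16 = -5 + 160 = 155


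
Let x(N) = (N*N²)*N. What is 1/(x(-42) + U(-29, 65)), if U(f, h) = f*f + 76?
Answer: 1/3112613 ≈ 3.2127e-7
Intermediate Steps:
U(f, h) = 76 + f² (U(f, h) = f² + 76 = 76 + f²)
x(N) = N⁴ (x(N) = N³*N = N⁴)
1/(x(-42) + U(-29, 65)) = 1/((-42)⁴ + (76 + (-29)²)) = 1/(3111696 + (76 + 841)) = 1/(3111696 + 917) = 1/3112613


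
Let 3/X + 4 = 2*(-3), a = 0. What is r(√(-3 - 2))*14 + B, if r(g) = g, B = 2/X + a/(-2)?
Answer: -20/3 + 14*I*√5 ≈ -6.6667 + 31.305*I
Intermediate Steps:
X = -3/10 (X = 3/(-4 + 2*(-3)) = 3/(-4 - 6) = 3/(-10) = 3*(-⅒) = -3/10 ≈ -0.30000)
B = -20/3 (B = 2/(-3/10) + 0/(-2) = 2*(-10/3) + 0*(-½) = -20/3 + 0 = -20/3 ≈ -6.6667)
r(√(-3 - 2))*14 + B = √(-3 - 2)*14 - 20/3 = √(-5)*14 - 20/3 = (I*√5)*14 - 20/3 = 14*I*√5 - 20/3 = -20/3 + 14*I*√5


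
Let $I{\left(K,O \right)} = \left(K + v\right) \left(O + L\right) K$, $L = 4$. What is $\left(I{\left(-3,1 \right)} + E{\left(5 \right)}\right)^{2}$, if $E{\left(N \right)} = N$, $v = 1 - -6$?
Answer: $3025$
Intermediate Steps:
$v = 7$ ($v = 1 + 6 = 7$)
$I{\left(K,O \right)} = K \left(4 + O\right) \left(7 + K\right)$ ($I{\left(K,O \right)} = \left(K + 7\right) \left(O + 4\right) K = \left(7 + K\right) \left(4 + O\right) K = \left(4 + O\right) \left(7 + K\right) K = K \left(4 + O\right) \left(7 + K\right)$)
$\left(I{\left(-3,1 \right)} + E{\left(5 \right)}\right)^{2} = \left(- 3 \left(28 + 4 \left(-3\right) + 7 \cdot 1 - 3\right) + 5\right)^{2} = \left(- 3 \left(28 - 12 + 7 - 3\right) + 5\right)^{2} = \left(\left(-3\right) 20 + 5\right)^{2} = \left(-60 + 5\right)^{2} = \left(-55\right)^{2} = 3025$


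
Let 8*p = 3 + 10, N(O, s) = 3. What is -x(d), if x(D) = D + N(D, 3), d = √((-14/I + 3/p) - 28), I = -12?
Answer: -3 - I*√152022/78 ≈ -3.0 - 4.9987*I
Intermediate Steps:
p = 13/8 (p = (3 + 10)/8 = (⅛)*13 = 13/8 ≈ 1.6250)
d = I*√152022/78 (d = √((-14/(-12) + 3/(13/8)) - 28) = √((-14*(-1/12) + 3*(8/13)) - 28) = √((7/6 + 24/13) - 28) = √(235/78 - 28) = √(-1949/78) = I*√152022/78 ≈ 4.9987*I)
x(D) = 3 + D (x(D) = D + 3 = 3 + D)
-x(d) = -(3 + I*√152022/78) = -3 - I*√152022/78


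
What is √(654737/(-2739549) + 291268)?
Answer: √2186002039323468855/2739549 ≈ 539.69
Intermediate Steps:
√(654737/(-2739549) + 291268) = √(654737*(-1/2739549) + 291268) = √(-654737/2739549 + 291268) = √(797942303395/2739549) = √2186002039323468855/2739549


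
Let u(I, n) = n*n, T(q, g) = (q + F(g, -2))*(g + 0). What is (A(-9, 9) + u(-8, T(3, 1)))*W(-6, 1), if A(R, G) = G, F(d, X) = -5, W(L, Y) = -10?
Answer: -130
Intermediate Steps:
T(q, g) = g*(-5 + q) (T(q, g) = (q - 5)*(g + 0) = (-5 + q)*g = g*(-5 + q))
u(I, n) = n**2
(A(-9, 9) + u(-8, T(3, 1)))*W(-6, 1) = (9 + (1*(-5 + 3))**2)*(-10) = (9 + (1*(-2))**2)*(-10) = (9 + (-2)**2)*(-10) = (9 + 4)*(-10) = 13*(-10) = -130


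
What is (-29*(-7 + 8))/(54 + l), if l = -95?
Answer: 29/41 ≈ 0.70732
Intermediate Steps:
(-29*(-7 + 8))/(54 + l) = (-29*(-7 + 8))/(54 - 95) = -29*1/(-41) = -29*(-1/41) = 29/41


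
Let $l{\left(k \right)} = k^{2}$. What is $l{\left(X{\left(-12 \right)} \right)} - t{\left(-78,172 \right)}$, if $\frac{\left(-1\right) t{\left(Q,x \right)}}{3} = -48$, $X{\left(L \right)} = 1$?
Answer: $-143$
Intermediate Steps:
$t{\left(Q,x \right)} = 144$ ($t{\left(Q,x \right)} = \left(-3\right) \left(-48\right) = 144$)
$l{\left(X{\left(-12 \right)} \right)} - t{\left(-78,172 \right)} = 1^{2} - 144 = 1 - 144 = -143$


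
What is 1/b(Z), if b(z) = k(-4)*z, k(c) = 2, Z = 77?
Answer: 1/154 ≈ 0.0064935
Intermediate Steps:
b(z) = 2*z
1/b(Z) = 1/(2*77) = 1/154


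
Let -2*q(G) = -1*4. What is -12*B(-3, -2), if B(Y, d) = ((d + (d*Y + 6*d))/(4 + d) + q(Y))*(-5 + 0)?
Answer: -120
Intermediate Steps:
q(G) = 2 (q(G) = -(-1)*4/2 = -1/2*(-4) = 2)
B(Y, d) = -10 - 5*(7*d + Y*d)/(4 + d) (B(Y, d) = ((d + (d*Y + 6*d))/(4 + d) + 2)*(-5 + 0) = ((d + (Y*d + 6*d))/(4 + d) + 2)*(-5) = ((d + (6*d + Y*d))/(4 + d) + 2)*(-5) = ((7*d + Y*d)/(4 + d) + 2)*(-5) = (2 + (7*d + Y*d)/(4 + d))*(-5) = -10 - 5*(7*d + Y*d)/(4 + d))
-12*B(-3, -2) = -60*(-8 - 9*(-2) - 1*(-3)*(-2))/(4 - 2) = -60*(-8 + 18 - 6)/2 = -60*4/2 = -12*10 = -120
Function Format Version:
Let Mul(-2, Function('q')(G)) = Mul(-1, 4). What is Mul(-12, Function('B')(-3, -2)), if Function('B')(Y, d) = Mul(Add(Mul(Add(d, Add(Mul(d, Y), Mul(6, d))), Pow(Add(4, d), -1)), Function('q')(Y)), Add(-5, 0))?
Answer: -120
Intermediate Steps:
Function('q')(G) = 2 (Function('q')(G) = Mul(Rational(-1, 2), Mul(-1, 4)) = Mul(Rational(-1, 2), -4) = 2)
Function('B')(Y, d) = Add(-10, Mul(-5, Pow(Add(4, d), -1), Add(Mul(7, d), Mul(Y, d)))) (Function('B')(Y, d) = Mul(Add(Mul(Add(d, Add(Mul(d, Y), Mul(6, d))), Pow(Add(4, d), -1)), 2), Add(-5, 0)) = Mul(Add(Mul(Add(d, Add(Mul(Y, d), Mul(6, d))), Pow(Add(4, d), -1)), 2), -5) = Mul(Add(Mul(Add(d, Add(Mul(6, d), Mul(Y, d))), Pow(Add(4, d), -1)), 2), -5) = Mul(Add(Mul(Add(Mul(7, d), Mul(Y, d)), Pow(Add(4, d), -1)), 2), -5) = Mul(Add(Mul(Pow(Add(4, d), -1), Add(Mul(7, d), Mul(Y, d))), 2), -5) = Mul(Add(2, Mul(Pow(Add(4, d), -1), Add(Mul(7, d), Mul(Y, d)))), -5) = Add(-10, Mul(-5, Pow(Add(4, d), -1), Add(Mul(7, d), Mul(Y, d)))))
Mul(-12, Function('B')(-3, -2)) = Mul(-12, Mul(5, Pow(Add(4, -2), -1), Add(-8, Mul(-9, -2), Mul(-1, -3, -2)))) = Mul(-12, Mul(5, Pow(2, -1), Add(-8, 18, -6))) = Mul(-12, Mul(5, Rational(1, 2), 4)) = Mul(-12, 10) = -120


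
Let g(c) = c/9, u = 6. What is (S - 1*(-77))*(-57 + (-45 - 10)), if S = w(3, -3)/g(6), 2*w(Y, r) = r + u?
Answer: -8876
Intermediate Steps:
w(Y, r) = 3 + r/2 (w(Y, r) = (r + 6)/2 = (6 + r)/2 = 3 + r/2)
g(c) = c/9 (g(c) = c*(1/9) = c/9)
S = 9/4 (S = (3 + (1/2)*(-3))/(((1/9)*6)) = (3 - 3/2)/(2/3) = (3/2)*(3/2) = 9/4 ≈ 2.2500)
(S - 1*(-77))*(-57 + (-45 - 10)) = (9/4 - 1*(-77))*(-57 + (-45 - 10)) = (9/4 + 77)*(-57 - 55) = (317/4)*(-112) = -8876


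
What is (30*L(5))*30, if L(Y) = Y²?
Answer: 22500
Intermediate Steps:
(30*L(5))*30 = (30*5²)*30 = (30*25)*30 = 750*30 = 22500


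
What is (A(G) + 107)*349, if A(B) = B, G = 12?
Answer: 41531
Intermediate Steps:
(A(G) + 107)*349 = (12 + 107)*349 = 119*349 = 41531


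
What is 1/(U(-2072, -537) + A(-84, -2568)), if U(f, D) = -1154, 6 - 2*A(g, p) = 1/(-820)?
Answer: -1640/1887639 ≈ -0.00086881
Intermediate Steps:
A(g, p) = 4921/1640 (A(g, p) = 3 - ½/(-820) = 3 - ½*(-1/820) = 3 + 1/1640 = 4921/1640)
1/(U(-2072, -537) + A(-84, -2568)) = 1/(-1154 + 4921/1640) = 1/(-1887639/1640) = -1640/1887639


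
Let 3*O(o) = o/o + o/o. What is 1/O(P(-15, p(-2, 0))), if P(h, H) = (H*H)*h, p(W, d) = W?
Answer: 3/2 ≈ 1.5000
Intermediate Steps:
P(h, H) = h*H² (P(h, H) = H²*h = h*H²)
O(o) = ⅔ (O(o) = (o/o + o/o)/3 = (1 + 1)/3 = (⅓)*2 = ⅔)
1/O(P(-15, p(-2, 0))) = 1/(⅔) = 3/2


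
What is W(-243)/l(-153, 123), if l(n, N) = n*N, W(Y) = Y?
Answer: 9/697 ≈ 0.012912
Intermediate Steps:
l(n, N) = N*n
W(-243)/l(-153, 123) = -243/(123*(-153)) = -243/(-18819) = -243*(-1/18819) = 9/697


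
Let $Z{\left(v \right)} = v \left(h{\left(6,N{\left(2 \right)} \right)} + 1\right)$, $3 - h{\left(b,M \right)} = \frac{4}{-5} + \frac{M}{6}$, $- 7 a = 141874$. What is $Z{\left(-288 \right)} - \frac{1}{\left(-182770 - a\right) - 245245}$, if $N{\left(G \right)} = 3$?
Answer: $- \frac{17673398317}{14271155} \approx -1238.4$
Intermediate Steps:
$a = - \frac{141874}{7}$ ($a = \left(- \frac{1}{7}\right) 141874 = - \frac{141874}{7} \approx -20268.0$)
$h{\left(b,M \right)} = \frac{19}{5} - \frac{M}{6}$ ($h{\left(b,M \right)} = 3 - \left(\frac{4}{-5} + \frac{M}{6}\right) = 3 - \left(4 \left(- \frac{1}{5}\right) + M \frac{1}{6}\right) = 3 - \left(- \frac{4}{5} + \frac{M}{6}\right) = \frac{19}{5} - \frac{M}{6}$)
$Z{\left(v \right)} = \frac{43 v}{10}$ ($Z{\left(v \right)} = v \left(\left(\frac{19}{5} - \frac{1}{2}\right) + 1\right) = v \left(\frac{33}{10} + 1\right) = v \frac{43}{10} = \frac{43 v}{10}$)
$Z{\left(-288 \right)} - \frac{1}{\left(-182770 - a\right) - 245245} = \frac{43}{10} \left(-288\right) - \frac{1}{\left(-182770 - - \frac{141874}{7}\right) - 245245} = - \frac{6192}{5} - \frac{1}{\left(-182770 + \frac{141874}{7}\right) - 245245} = - \frac{6192}{5} - \frac{1}{- \frac{1137516}{7} - 245245} = - \frac{6192}{5} - \frac{1}{- \frac{2854231}{7}} = - \frac{6192}{5} - - \frac{7}{2854231} = - \frac{6192}{5} + \frac{7}{2854231} = - \frac{17673398317}{14271155}$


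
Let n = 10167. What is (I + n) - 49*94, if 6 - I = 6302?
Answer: -735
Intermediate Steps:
I = -6296 (I = 6 - 1*6302 = 6 - 6302 = -6296)
(I + n) - 49*94 = (-6296 + 10167) - 49*94 = 3871 - 4606 = -735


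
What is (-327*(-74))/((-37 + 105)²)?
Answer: 12099/2312 ≈ 5.2331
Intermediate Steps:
(-327*(-74))/((-37 + 105)²) = 24198/(68²) = 24198/4624 = 24198*(1/4624) = 12099/2312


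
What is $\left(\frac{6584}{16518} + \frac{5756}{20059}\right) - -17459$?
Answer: $\frac{2892498632011}{165667281} \approx 17460.0$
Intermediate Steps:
$\left(\frac{6584}{16518} + \frac{5756}{20059}\right) - -17459 = \left(6584 \cdot \frac{1}{16518} + 5756 \cdot \frac{1}{20059}\right) + 17459 = \left(\frac{3292}{8259} + \frac{5756}{20059}\right) + 17459 = \frac{113573032}{165667281} + 17459 = \frac{2892498632011}{165667281}$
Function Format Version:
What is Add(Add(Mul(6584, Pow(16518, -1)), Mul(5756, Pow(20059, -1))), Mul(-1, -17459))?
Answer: Rational(2892498632011, 165667281) ≈ 17460.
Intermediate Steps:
Add(Add(Mul(6584, Pow(16518, -1)), Mul(5756, Pow(20059, -1))), Mul(-1, -17459)) = Add(Add(Mul(6584, Rational(1, 16518)), Mul(5756, Rational(1, 20059))), 17459) = Add(Add(Rational(3292, 8259), Rational(5756, 20059)), 17459) = Add(Rational(113573032, 165667281), 17459) = Rational(2892498632011, 165667281)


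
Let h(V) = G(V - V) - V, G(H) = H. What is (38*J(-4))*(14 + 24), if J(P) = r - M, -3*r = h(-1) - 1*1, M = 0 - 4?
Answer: 5776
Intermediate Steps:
M = -4
h(V) = -V (h(V) = (V - V) - V = 0 - V = -V)
r = 0 (r = -(-1*(-1) - 1*1)/3 = -(1 - 1)/3 = -⅓*0 = 0)
J(P) = 4 (J(P) = 0 - 1*(-4) = 0 + 4 = 4)
(38*J(-4))*(14 + 24) = (38*4)*(14 + 24) = 152*38 = 5776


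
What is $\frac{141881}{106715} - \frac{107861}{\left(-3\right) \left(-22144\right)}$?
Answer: $- \frac{2084948023}{7089290880} \approx -0.2941$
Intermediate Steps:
$\frac{141881}{106715} - \frac{107861}{\left(-3\right) \left(-22144\right)} = 141881 \cdot \frac{1}{106715} - \frac{107861}{66432} = \frac{141881}{106715} - \frac{107861}{66432} = - \frac{2084948023}{7089290880}$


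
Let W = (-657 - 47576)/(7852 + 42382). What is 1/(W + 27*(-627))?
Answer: -50234/850459619 ≈ -5.9067e-5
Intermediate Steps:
W = -48233/50234 ≈ -0.96017
1/(W + 27*(-627)) = 1/(-48233/50234 + 27*(-627)) = 1/(-48233/50234 - 16929) = 1/(-850459619/50234) = -50234/850459619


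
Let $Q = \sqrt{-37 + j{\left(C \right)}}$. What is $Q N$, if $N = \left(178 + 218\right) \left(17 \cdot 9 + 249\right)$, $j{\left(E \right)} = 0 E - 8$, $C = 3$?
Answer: $477576 i \sqrt{5} \approx 1.0679 \cdot 10^{6} i$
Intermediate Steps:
$j{\left(E \right)} = -8$ ($j{\left(E \right)} = 0 - 8 = -8$)
$Q = 3 i \sqrt{5}$ ($Q = \sqrt{-37 - 8} = \sqrt{-45} = 3 i \sqrt{5} \approx 6.7082 i$)
$N = 159192$ ($N = 396 \left(153 + 249\right) = 396 \cdot 402 = 159192$)
$Q N = 3 i \sqrt{5} \cdot 159192 = 477576 i \sqrt{5}$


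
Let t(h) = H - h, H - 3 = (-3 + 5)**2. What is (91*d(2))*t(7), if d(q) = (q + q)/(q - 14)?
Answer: 0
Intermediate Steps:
H = 7 (H = 3 + (-3 + 5)**2 = 3 + 2**2 = 3 + 4 = 7)
d(q) = 2*q/(-14 + q) (d(q) = (2*q)/(-14 + q) = 2*q/(-14 + q))
t(h) = 7 - h
(91*d(2))*t(7) = (91*(2*2/(-14 + 2)))*(7 - 1*7) = (91*(2*2/(-12)))*(7 - 7) = (91*(2*2*(-1/12)))*0 = (91*(-1/3))*0 = -91/3*0 = 0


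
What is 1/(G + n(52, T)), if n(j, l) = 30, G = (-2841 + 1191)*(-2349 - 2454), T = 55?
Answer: 1/7924980 ≈ 1.2618e-7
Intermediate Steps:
G = 7924950 (G = -1650*(-4803) = 7924950)
1/(G + n(52, T)) = 1/(7924950 + 30) = 1/7924980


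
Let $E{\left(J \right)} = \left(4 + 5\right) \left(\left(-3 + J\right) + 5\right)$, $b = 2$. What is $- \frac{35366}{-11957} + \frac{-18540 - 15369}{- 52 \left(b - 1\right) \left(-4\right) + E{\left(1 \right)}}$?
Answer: $- \frac{397138903}{2809895} \approx -141.34$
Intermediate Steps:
$E{\left(J \right)} = 18 + 9 J$ ($E{\left(J \right)} = 9 \left(2 + J\right) = 18 + 9 J$)
$- \frac{35366}{-11957} + \frac{-18540 - 15369}{- 52 \left(b - 1\right) \left(-4\right) + E{\left(1 \right)}} = - \frac{35366}{-11957} + \frac{-18540 - 15369}{- 52 \left(2 - 1\right) \left(-4\right) + \left(18 + 9 \cdot 1\right)} = \left(-35366\right) \left(- \frac{1}{11957}\right) - \frac{33909}{- 52 \cdot 1 \left(-4\right) + \left(18 + 9\right)} = \frac{35366}{11957} - \frac{33909}{\left(-52\right) \left(-4\right) + 27} = \frac{35366}{11957} - \frac{33909}{208 + 27} = \frac{35366}{11957} - \frac{33909}{235} = - \frac{397138903}{2809895}$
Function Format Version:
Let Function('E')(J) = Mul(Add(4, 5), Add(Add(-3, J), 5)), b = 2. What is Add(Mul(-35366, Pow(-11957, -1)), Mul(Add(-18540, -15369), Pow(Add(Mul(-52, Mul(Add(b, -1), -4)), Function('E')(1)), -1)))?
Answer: Rational(-397138903, 2809895) ≈ -141.34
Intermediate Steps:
Function('E')(J) = Add(18, Mul(9, J)) (Function('E')(J) = Mul(9, Add(2, J)) = Add(18, Mul(9, J)))
Add(Mul(-35366, Pow(-11957, -1)), Mul(Add(-18540, -15369), Pow(Add(Mul(-52, Mul(Add(b, -1), -4)), Function('E')(1)), -1))) = Add(Mul(-35366, Pow(-11957, -1)), Mul(Add(-18540, -15369), Pow(Add(Mul(-52, Mul(Add(2, -1), -4)), Add(18, Mul(9, 1))), -1))) = Add(Mul(-35366, Rational(-1, 11957)), Mul(-33909, Pow(Add(Mul(-52, Mul(1, -4)), Add(18, 9)), -1))) = Add(Rational(35366, 11957), Mul(-33909, Pow(Add(Mul(-52, -4), 27), -1))) = Add(Rational(35366, 11957), Mul(-33909, Pow(Add(208, 27), -1))) = Add(Rational(35366, 11957), Mul(-33909, Pow(235, -1))) = Add(Rational(35366, 11957), Mul(-33909, Rational(1, 235))) = Add(Rational(35366, 11957), Rational(-33909, 235)) = Rational(-397138903, 2809895)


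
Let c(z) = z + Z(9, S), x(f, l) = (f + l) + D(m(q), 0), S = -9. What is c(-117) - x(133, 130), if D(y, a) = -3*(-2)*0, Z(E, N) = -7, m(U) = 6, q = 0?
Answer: -387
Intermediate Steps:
D(y, a) = 0 (D(y, a) = 6*0 = 0)
x(f, l) = f + l (x(f, l) = (f + l) + 0 = f + l)
c(z) = -7 + z (c(z) = z - 7 = -7 + z)
c(-117) - x(133, 130) = (-7 - 117) - (133 + 130) = -124 - 1*263 = -124 - 263 = -387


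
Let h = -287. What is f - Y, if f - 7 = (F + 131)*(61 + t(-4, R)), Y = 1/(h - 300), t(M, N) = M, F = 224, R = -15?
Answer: 11882055/587 ≈ 20242.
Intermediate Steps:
Y = -1/587 (Y = 1/(-287 - 300) = 1/(-587) = -1/587 ≈ -0.0017036)
f = 20242 (f = 7 + (224 + 131)*(61 - 4) = 7 + 355*57 = 7 + 20235 = 20242)
f - Y = 20242 - 1*(-1/587) = 20242 + 1/587 = 11882055/587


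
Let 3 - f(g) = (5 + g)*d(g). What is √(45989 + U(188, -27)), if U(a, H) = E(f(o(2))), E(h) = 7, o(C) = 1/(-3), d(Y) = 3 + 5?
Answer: 2*√11499 ≈ 214.47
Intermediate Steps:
d(Y) = 8
o(C) = -⅓
f(g) = -37 - 8*g (f(g) = 3 - (5 + g)*8 = 3 - (40 + 8*g) = 3 + (-40 - 8*g) = -37 - 8*g)
U(a, H) = 7
√(45989 + U(188, -27)) = √(45989 + 7) = √45996 = 2*√11499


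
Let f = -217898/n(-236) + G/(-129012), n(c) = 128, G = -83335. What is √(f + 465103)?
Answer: √30851584348386867/258024 ≈ 680.74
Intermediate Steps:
f = -3512598737/2064192 (f = -217898/128 - 83335/(-129012) = -217898*1/128 - 83335*(-1/129012) = -108949/64 + 83335/129012 = -3512598737/2064192 ≈ -1701.7)
√(f + 465103) = √(-3512598737/2064192 + 465103) = √(956549293039/2064192) = √30851584348386867/258024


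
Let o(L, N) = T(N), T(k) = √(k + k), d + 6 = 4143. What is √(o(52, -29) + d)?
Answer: √(4137 + I*√58) ≈ 64.32 + 0.0592*I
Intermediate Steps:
d = 4137 (d = -6 + 4143 = 4137)
T(k) = √2*√k (T(k) = √(2*k) = √2*√k)
o(L, N) = √2*√N
√(o(52, -29) + d) = √(√2*√(-29) + 4137) = √(√2*(I*√29) + 4137) = √(I*√58 + 4137) = √(4137 + I*√58)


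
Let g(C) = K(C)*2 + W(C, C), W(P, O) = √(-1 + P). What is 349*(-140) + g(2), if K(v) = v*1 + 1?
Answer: -48853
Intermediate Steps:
K(v) = 1 + v (K(v) = v + 1 = 1 + v)
g(C) = 2 + √(-1 + C) + 2*C (g(C) = (1 + C)*2 + √(-1 + C) = (2 + 2*C) + √(-1 + C) = 2 + √(-1 + C) + 2*C)
349*(-140) + g(2) = 349*(-140) + (2 + √(-1 + 2) + 2*2) = -48860 + (2 + √1 + 4) = -48860 + (2 + 1 + 4) = -48860 + 7 = -48853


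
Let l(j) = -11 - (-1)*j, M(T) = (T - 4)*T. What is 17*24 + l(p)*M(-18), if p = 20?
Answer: 3972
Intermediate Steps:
M(T) = T*(-4 + T) (M(T) = (-4 + T)*T = T*(-4 + T))
l(j) = -11 + j
17*24 + l(p)*M(-18) = 17*24 + (-11 + 20)*(-18*(-4 - 18)) = 408 + 9*(-18*(-22)) = 408 + 9*396 = 408 + 3564 = 3972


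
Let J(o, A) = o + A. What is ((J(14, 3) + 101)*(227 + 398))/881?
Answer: 73750/881 ≈ 83.712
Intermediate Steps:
J(o, A) = A + o
((J(14, 3) + 101)*(227 + 398))/881 = (((3 + 14) + 101)*(227 + 398))/881 = ((17 + 101)*625)*(1/881) = (118*625)*(1/881) = 73750*(1/881) = 73750/881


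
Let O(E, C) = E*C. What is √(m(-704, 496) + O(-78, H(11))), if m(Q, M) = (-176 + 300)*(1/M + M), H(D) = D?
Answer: √242585/2 ≈ 246.26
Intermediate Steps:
O(E, C) = C*E
m(Q, M) = 124*M + 124/M (m(Q, M) = 124*(M + 1/M) = 124*M + 124/M)
√(m(-704, 496) + O(-78, H(11))) = √((124*496 + 124/496) + 11*(-78)) = √((61504 + 124*(1/496)) - 858) = √((61504 + ¼) - 858) = √(246017/4 - 858) = √(242585/4) = √242585/2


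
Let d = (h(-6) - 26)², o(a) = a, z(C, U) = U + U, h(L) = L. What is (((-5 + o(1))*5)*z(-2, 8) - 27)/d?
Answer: -347/1024 ≈ -0.33887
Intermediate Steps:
z(C, U) = 2*U
d = 1024 (d = (-6 - 26)² = (-32)² = 1024)
(((-5 + o(1))*5)*z(-2, 8) - 27)/d = (((-5 + 1)*5)*(2*8) - 27)/1024 = (-4*5*16 - 27)*(1/1024) = (-20*16 - 27)*(1/1024) = (-320 - 27)*(1/1024) = -347*1/1024 = -347/1024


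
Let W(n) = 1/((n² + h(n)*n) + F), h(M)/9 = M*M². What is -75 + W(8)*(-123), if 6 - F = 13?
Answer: -923066/12307 ≈ -75.003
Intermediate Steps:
F = -7 (F = 6 - 1*13 = 6 - 13 = -7)
h(M) = 9*M³ (h(M) = 9*(M*M²) = 9*M³)
W(n) = 1/(-7 + n² + 9*n⁴) (W(n) = 1/((n² + (9*n³)*n) - 7) = 1/((n² + 9*n⁴) - 7) = 1/(-7 + n² + 9*n⁴))
-75 + W(8)*(-123) = -75 - 123/(-7 + 8² + 9*8⁴) = -75 - 123/(-7 + 64 + 9*4096) = -75 - 123/(-7 + 64 + 36864) = -75 - 123/36921 = -75 + (1/36921)*(-123) = -75 - 41/12307 = -923066/12307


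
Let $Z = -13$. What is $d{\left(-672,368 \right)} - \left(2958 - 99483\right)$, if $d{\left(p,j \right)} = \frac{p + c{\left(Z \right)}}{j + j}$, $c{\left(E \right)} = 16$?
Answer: $\frac{4440109}{46} \approx 96524.0$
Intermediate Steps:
$d{\left(p,j \right)} = \frac{16 + p}{2 j}$ ($d{\left(p,j \right)} = \frac{p + 16}{j + j} = \frac{16 + p}{2 j}$)
$d{\left(-672,368 \right)} - \left(2958 - 99483\right) = \frac{16 - 672}{2 \cdot 368} - \left(2958 - 99483\right) = \frac{1}{2} \cdot \frac{1}{368} \left(-656\right) - -96525 = - \frac{41}{46} + 96525 = \frac{4440109}{46}$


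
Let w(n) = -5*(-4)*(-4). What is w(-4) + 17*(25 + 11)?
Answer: 532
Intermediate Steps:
w(n) = -80 (w(n) = 20*(-4) = -80)
w(-4) + 17*(25 + 11) = -80 + 17*(25 + 11) = -80 + 17*36 = -80 + 612 = 532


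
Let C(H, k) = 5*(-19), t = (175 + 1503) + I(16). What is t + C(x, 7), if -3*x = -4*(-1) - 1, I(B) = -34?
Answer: 1549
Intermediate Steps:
x = -1 (x = -(-4*(-1) - 1)/3 = -(4 - 1)/3 = -1/3*3 = -1)
t = 1644 (t = (175 + 1503) - 34 = 1678 - 34 = 1644)
C(H, k) = -95
t + C(x, 7) = 1644 - 95 = 1549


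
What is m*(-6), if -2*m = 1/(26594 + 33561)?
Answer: 3/60155 ≈ 4.9871e-5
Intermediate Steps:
m = -1/120310 (m = -1/(2*(26594 + 33561)) = -½/60155 = -½*1/60155 = -1/120310 ≈ -8.3119e-6)
m*(-6) = -1/120310*(-6) = 3/60155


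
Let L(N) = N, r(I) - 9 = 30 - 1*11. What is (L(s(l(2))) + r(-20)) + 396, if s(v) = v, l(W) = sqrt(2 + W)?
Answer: 426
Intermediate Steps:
r(I) = 28 (r(I) = 9 + (30 - 1*11) = 9 + (30 - 11) = 9 + 19 = 28)
(L(s(l(2))) + r(-20)) + 396 = (sqrt(2 + 2) + 28) + 396 = (sqrt(4) + 28) + 396 = (2 + 28) + 396 = 30 + 396 = 426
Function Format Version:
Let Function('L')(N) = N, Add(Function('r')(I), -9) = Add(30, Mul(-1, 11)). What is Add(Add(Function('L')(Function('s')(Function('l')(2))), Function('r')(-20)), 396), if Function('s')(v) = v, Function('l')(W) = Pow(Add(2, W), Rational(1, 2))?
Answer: 426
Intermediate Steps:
Function('r')(I) = 28 (Function('r')(I) = Add(9, Add(30, Mul(-1, 11))) = Add(9, Add(30, -11)) = Add(9, 19) = 28)
Add(Add(Function('L')(Function('s')(Function('l')(2))), Function('r')(-20)), 396) = Add(Add(Pow(Add(2, 2), Rational(1, 2)), 28), 396) = Add(Add(Pow(4, Rational(1, 2)), 28), 396) = Add(Add(2, 28), 396) = Add(30, 396) = 426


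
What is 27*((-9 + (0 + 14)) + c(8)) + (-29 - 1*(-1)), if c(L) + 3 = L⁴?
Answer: 110618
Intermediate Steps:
c(L) = -3 + L⁴
27*((-9 + (0 + 14)) + c(8)) + (-29 - 1*(-1)) = 27*((-9 + (0 + 14)) + (-3 + 8⁴)) + (-29 - 1*(-1)) = 27*((-9 + 14) + (-3 + 4096)) + (-29 + 1) = 27*(5 + 4093) - 28 = 27*4098 - 28 = 110646 - 28 = 110618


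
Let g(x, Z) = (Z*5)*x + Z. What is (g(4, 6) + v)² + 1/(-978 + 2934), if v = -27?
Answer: 19170757/1956 ≈ 9801.0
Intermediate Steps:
g(x, Z) = Z + 5*Z*x (g(x, Z) = (5*Z)*x + Z = 5*Z*x + Z = Z + 5*Z*x)
(g(4, 6) + v)² + 1/(-978 + 2934) = (6*(1 + 5*4) - 27)² + 1/(-978 + 2934) = (6*(1 + 20) - 27)² + 1/1956 = (6*21 - 27)² + 1/1956 = (126 - 27)² + 1/1956 = 99² + 1/1956 = 9801 + 1/1956 = 19170757/1956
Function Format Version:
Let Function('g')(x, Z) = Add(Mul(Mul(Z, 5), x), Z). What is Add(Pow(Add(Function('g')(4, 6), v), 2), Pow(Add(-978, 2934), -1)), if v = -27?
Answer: Rational(19170757, 1956) ≈ 9801.0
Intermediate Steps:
Function('g')(x, Z) = Add(Z, Mul(5, Z, x)) (Function('g')(x, Z) = Add(Mul(Mul(5, Z), x), Z) = Add(Mul(5, Z, x), Z) = Add(Z, Mul(5, Z, x)))
Add(Pow(Add(Function('g')(4, 6), v), 2), Pow(Add(-978, 2934), -1)) = Add(Pow(Add(Mul(6, Add(1, Mul(5, 4))), -27), 2), Pow(Add(-978, 2934), -1)) = Add(Pow(Add(Mul(6, Add(1, 20)), -27), 2), Pow(1956, -1)) = Add(Pow(Add(Mul(6, 21), -27), 2), Rational(1, 1956)) = Add(Pow(Add(126, -27), 2), Rational(1, 1956)) = Add(Pow(99, 2), Rational(1, 1956)) = Add(9801, Rational(1, 1956)) = Rational(19170757, 1956)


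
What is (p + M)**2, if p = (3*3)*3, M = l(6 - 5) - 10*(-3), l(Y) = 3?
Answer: 3600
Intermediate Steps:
M = 33 (M = 3 - 10*(-3) = 3 + 30 = 33)
p = 27 (p = 9*3 = 27)
(p + M)**2 = (27 + 33)**2 = 60**2 = 3600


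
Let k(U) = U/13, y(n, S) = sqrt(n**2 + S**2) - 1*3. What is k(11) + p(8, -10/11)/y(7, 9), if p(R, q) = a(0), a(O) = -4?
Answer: 1175/1573 - 4*sqrt(130)/121 ≈ 0.37006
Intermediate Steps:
y(n, S) = -3 + sqrt(S**2 + n**2) (y(n, S) = sqrt(S**2 + n**2) - 3 = -3 + sqrt(S**2 + n**2))
p(R, q) = -4
k(U) = U/13 (k(U) = U*(1/13) = U/13)
k(11) + p(8, -10/11)/y(7, 9) = (1/13)*11 - 4/(-3 + sqrt(9**2 + 7**2)) = 11/13 - 4/(-3 + sqrt(81 + 49)) = 11/13 - 4/(-3 + sqrt(130))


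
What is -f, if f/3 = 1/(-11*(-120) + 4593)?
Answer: -1/1971 ≈ -0.00050736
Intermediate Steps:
f = 1/1971 (f = 3/(-11*(-120) + 4593) = 3/(1320 + 4593) = 3/5913 = 3*(1/5913) = 1/1971 ≈ 0.00050736)
-f = -1*1/1971 = -1/1971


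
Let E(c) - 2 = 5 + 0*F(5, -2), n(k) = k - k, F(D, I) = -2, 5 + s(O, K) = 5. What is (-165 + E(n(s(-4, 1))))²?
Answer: 24964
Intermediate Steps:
s(O, K) = 0 (s(O, K) = -5 + 5 = 0)
n(k) = 0
E(c) = 7 (E(c) = 2 + (5 + 0*(-2)) = 2 + (5 + 0) = 2 + 5 = 7)
(-165 + E(n(s(-4, 1))))² = (-165 + 7)² = (-158)² = 24964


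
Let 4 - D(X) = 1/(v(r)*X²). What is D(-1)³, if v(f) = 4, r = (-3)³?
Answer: 3375/64 ≈ 52.734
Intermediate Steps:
r = -27
D(X) = 4 - 1/(4*X²)
D(-1)³ = (4 - ¼/(-1)²)³ = (4 - ¼*1)³ = (4 - ¼)³ = (15/4)³ = 3375/64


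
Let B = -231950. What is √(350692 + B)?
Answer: √118742 ≈ 344.59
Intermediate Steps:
√(350692 + B) = √(350692 - 231950) = √118742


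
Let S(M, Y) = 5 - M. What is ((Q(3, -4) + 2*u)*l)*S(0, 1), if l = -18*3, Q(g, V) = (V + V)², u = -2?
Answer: -16200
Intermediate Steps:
Q(g, V) = 4*V² (Q(g, V) = (2*V)² = 4*V²)
l = -54
((Q(3, -4) + 2*u)*l)*S(0, 1) = ((4*(-4)² + 2*(-2))*(-54))*(5 - 1*0) = ((4*16 - 4)*(-54))*(5 + 0) = ((64 - 4)*(-54))*5 = (60*(-54))*5 = -3240*5 = -16200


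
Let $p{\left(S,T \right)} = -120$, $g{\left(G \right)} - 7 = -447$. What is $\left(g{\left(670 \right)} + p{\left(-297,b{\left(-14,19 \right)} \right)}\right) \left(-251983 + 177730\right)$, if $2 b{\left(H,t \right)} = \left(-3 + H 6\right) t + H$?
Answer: $41581680$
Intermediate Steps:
$g{\left(G \right)} = -440$ ($g{\left(G \right)} = 7 - 447 = -440$)
$b{\left(H,t \right)} = \frac{H}{2} + \frac{t \left(-3 + 6 H\right)}{2}$ ($b{\left(H,t \right)} = \frac{\left(-3 + H 6\right) t + H}{2} = \frac{\left(-3 + 6 H\right) t + H}{2} = \frac{t \left(-3 + 6 H\right) + H}{2} = \frac{H + t \left(-3 + 6 H\right)}{2} = \frac{H}{2} + \frac{t \left(-3 + 6 H\right)}{2}$)
$\left(g{\left(670 \right)} + p{\left(-297,b{\left(-14,19 \right)} \right)}\right) \left(-251983 + 177730\right) = \left(-440 - 120\right) \left(-251983 + 177730\right) = \left(-560\right) \left(-74253\right) = 41581680$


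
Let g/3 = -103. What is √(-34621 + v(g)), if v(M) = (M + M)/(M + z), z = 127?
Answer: I*√286668382/91 ≈ 186.06*I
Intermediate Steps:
g = -309 (g = 3*(-103) = -309)
v(M) = 2*M/(127 + M) (v(M) = (M + M)/(M + 127) = (2*M)/(127 + M) = 2*M/(127 + M))
√(-34621 + v(g)) = √(-34621 + 2*(-309)/(127 - 309)) = √(-34621 + 2*(-309)/(-182)) = √(-34621 + 2*(-309)*(-1/182)) = √(-34621 + 309/91) = √(-3150202/91) = I*√286668382/91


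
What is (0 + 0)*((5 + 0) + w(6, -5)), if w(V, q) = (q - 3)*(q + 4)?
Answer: 0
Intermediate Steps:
w(V, q) = (-3 + q)*(4 + q)
(0 + 0)*((5 + 0) + w(6, -5)) = (0 + 0)*((5 + 0) + (-12 - 5 + (-5)²)) = 0*(5 + (-12 - 5 + 25)) = 0*(5 + 8) = 0*13 = 0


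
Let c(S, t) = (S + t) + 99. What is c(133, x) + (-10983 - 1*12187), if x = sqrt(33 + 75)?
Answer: -22938 + 6*sqrt(3) ≈ -22928.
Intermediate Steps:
x = 6*sqrt(3) (x = sqrt(108) = 6*sqrt(3) ≈ 10.392)
c(S, t) = 99 + S + t
c(133, x) + (-10983 - 1*12187) = (99 + 133 + 6*sqrt(3)) + (-10983 - 1*12187) = (232 + 6*sqrt(3)) + (-10983 - 12187) = (232 + 6*sqrt(3)) - 23170 = -22938 + 6*sqrt(3)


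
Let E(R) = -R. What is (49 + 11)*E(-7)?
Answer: 420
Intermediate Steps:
(49 + 11)*E(-7) = (49 + 11)*(-1*(-7)) = 60*7 = 420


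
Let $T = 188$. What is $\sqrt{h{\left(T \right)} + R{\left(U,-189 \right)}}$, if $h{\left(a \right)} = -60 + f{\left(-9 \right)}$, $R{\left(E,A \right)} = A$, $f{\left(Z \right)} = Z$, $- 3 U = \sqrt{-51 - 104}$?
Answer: $i \sqrt{258} \approx 16.062 i$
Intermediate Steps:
$U = - \frac{i \sqrt{155}}{3}$ ($U = - \frac{\sqrt{-51 - 104}}{3} = - \frac{\sqrt{-155}}{3} = - \frac{i \sqrt{155}}{3} \approx - 4.15 i$)
$h{\left(a \right)} = -69$ ($h{\left(a \right)} = -60 - 9 = -69$)
$\sqrt{h{\left(T \right)} + R{\left(U,-189 \right)}} = \sqrt{-69 - 189} = \sqrt{-258} = i \sqrt{258}$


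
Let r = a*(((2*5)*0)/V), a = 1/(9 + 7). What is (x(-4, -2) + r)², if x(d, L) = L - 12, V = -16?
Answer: 196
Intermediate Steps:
a = 1/16 ≈ 0.062500
x(d, L) = -12 + L
r = 0 (r = (((2*5)*0)/(-16))/16 = ((10*0)*(-1/16))/16 = (0*(-1/16))/16 = (1/16)*0 = 0)
(x(-4, -2) + r)² = ((-12 - 2) + 0)² = (-14 + 0)² = (-14)² = 196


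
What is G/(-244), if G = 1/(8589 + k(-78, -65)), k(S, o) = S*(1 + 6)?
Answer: -1/1962492 ≈ -5.0956e-7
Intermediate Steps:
k(S, o) = 7*S (k(S, o) = S*7 = 7*S)
G = 1/8043 (G = 1/(8589 + 7*(-78)) = 1/(8589 - 546) = 1/8043 ≈ 0.00012433)
G/(-244) = (1/8043)/(-244) = (1/8043)*(-1/244) = -1/1962492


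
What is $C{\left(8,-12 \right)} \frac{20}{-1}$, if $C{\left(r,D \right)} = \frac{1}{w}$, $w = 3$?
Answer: $- \frac{20}{3} \approx -6.6667$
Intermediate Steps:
$C{\left(r,D \right)} = \frac{1}{3}$
$C{\left(8,-12 \right)} \frac{20}{-1} = \frac{20 \frac{1}{-1}}{3} = \frac{20 \left(-1\right)}{3} = \frac{1}{3} \left(-20\right) = - \frac{20}{3}$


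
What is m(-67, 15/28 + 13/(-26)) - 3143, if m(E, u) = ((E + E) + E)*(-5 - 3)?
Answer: -1535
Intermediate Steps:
m(E, u) = -24*E (m(E, u) = (2*E + E)*(-8) = (3*E)*(-8) = -24*E)
m(-67, 15/28 + 13/(-26)) - 3143 = -24*(-67) - 3143 = 1608 - 3143 = -1535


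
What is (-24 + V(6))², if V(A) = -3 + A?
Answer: 441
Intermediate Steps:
(-24 + V(6))² = (-24 + (-3 + 6))² = (-24 + 3)² = (-21)² = 441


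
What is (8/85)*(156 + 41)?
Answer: 1576/85 ≈ 18.541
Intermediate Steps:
(8/85)*(156 + 41) = (8*(1/85))*197 = (8/85)*197 = 1576/85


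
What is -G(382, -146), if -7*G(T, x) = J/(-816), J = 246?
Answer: -41/952 ≈ -0.043067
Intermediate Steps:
G(T, x) = 41/952 (G(T, x) = -246/(7*(-816)) = -246*(-1)/(7*816) = -⅐*(-41/136) = 41/952)
-G(382, -146) = -1*41/952 = -41/952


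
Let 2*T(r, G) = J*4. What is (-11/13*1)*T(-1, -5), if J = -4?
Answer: 88/13 ≈ 6.7692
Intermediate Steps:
T(r, G) = -8 (T(r, G) = (-4*4)/2 = (1/2)*(-16) = -8)
(-11/13*1)*T(-1, -5) = (-11/13*1)*(-8) = (-11*1/13*1)*(-8) = -11/13*1*(-8) = -11/13*(-8) = 88/13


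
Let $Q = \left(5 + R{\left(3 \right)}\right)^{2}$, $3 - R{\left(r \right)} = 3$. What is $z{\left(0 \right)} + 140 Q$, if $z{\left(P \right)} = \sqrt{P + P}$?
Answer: $3500$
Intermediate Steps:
$R{\left(r \right)} = 0$ ($R{\left(r \right)} = 3 - 3 = 0$)
$z{\left(P \right)} = \sqrt{2} \sqrt{P}$ ($z{\left(P \right)} = \sqrt{2 P} = \sqrt{2} \sqrt{P}$)
$Q = 25$ ($Q = \left(5 + 0\right)^{2} = 5^{2} = 25$)
$z{\left(0 \right)} + 140 Q = \sqrt{2} \sqrt{0} + 140 \cdot 25 = \sqrt{2} \cdot 0 + 3500 = 0 + 3500 = 3500$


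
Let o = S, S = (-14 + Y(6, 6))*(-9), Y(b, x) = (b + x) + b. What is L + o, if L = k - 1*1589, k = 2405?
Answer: 780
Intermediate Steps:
Y(b, x) = x + 2*b
S = -36 (S = (-14 + (6 + 2*6))*(-9) = (-14 + (6 + 12))*(-9) = (-14 + 18)*(-9) = 4*(-9) = -36)
o = -36
L = 816 (L = 2405 - 1*1589 = 2405 - 1589 = 816)
L + o = 816 - 36 = 780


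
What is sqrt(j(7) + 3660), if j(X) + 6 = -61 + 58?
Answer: sqrt(3651) ≈ 60.424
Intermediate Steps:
j(X) = -9 (j(X) = -6 + (-61 + 58) = -6 - 3 = -9)
sqrt(j(7) + 3660) = sqrt(-9 + 3660) = sqrt(3651)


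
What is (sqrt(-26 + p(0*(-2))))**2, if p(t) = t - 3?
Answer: -29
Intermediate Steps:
p(t) = -3 + t
(sqrt(-26 + p(0*(-2))))**2 = (sqrt(-26 + (-3 + 0*(-2))))**2 = (sqrt(-26 + (-3 + 0)))**2 = (sqrt(-26 - 3))**2 = (sqrt(-29))**2 = (I*sqrt(29))**2 = -29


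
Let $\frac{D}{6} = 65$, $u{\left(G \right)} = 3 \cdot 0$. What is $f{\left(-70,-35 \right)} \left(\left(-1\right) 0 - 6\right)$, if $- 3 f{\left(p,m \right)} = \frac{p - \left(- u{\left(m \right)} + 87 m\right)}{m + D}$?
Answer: $\frac{1190}{71} \approx 16.761$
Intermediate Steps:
$u{\left(G \right)} = 0$
$D = 390$ ($D = 6 \cdot 65 = 390$)
$f{\left(p,m \right)} = - \frac{p - 87 m}{3 \left(390 + m\right)}$ ($f{\left(p,m \right)} = - \frac{\left(p + \left(- 87 m + 0\right)\right) \frac{1}{m + 390}}{3} = - \frac{\left(p - 87 m\right) \frac{1}{390 + m}}{3} = - \frac{\frac{1}{390 + m} \left(p - 87 m\right)}{3} = - \frac{p - 87 m}{3 \left(390 + m\right)}$)
$f{\left(-70,-35 \right)} \left(\left(-1\right) 0 - 6\right) = \frac{\left(-1\right) \left(-70\right) + 87 \left(-35\right)}{3 \left(390 - 35\right)} \left(\left(-1\right) 0 - 6\right) = \frac{70 - 3045}{3 \cdot 355} \left(0 - 6\right) = \frac{1}{3} \cdot \frac{1}{355} \left(-2975\right) \left(-6\right) = \left(- \frac{595}{213}\right) \left(-6\right) = \frac{1190}{71}$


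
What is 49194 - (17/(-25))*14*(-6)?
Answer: 1228422/25 ≈ 49137.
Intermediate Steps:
49194 - (17/(-25))*14*(-6) = 49194 - (17*(-1/25))*14*(-6) = 49194 - (-17/25*14)*(-6) = 49194 - (-238)*(-6)/25 = 49194 - 1*1428/25 = 49194 - 1428/25 = 1228422/25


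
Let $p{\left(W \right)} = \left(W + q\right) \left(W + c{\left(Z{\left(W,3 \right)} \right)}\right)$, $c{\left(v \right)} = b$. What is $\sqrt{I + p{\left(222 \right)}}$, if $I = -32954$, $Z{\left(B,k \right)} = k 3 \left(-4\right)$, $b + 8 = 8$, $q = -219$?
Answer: $4 i \sqrt{2018} \approx 179.69 i$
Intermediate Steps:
$b = 0$ ($b = -8 + 8 = 0$)
$Z{\left(B,k \right)} = - 12 k$ ($Z{\left(B,k \right)} = 3 k \left(-4\right) = - 12 k$)
$c{\left(v \right)} = 0$
$p{\left(W \right)} = W \left(-219 + W\right)$ ($p{\left(W \right)} = \left(W - 219\right) \left(W + 0\right) = \left(-219 + W\right) W = W \left(-219 + W\right)$)
$\sqrt{I + p{\left(222 \right)}} = \sqrt{-32954 + 222 \left(-219 + 222\right)} = \sqrt{-32954 + 222 \cdot 3} = \sqrt{-32954 + 666} = \sqrt{-32288} = 4 i \sqrt{2018}$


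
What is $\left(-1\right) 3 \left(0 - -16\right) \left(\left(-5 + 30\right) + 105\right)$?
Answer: $-6240$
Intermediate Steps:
$\left(-1\right) 3 \left(0 - -16\right) \left(\left(-5 + 30\right) + 105\right) = - 3 \left(0 + 16\right) \left(25 + 105\right) = \left(-3\right) 16 \cdot 130 = \left(-48\right) 130 = -6240$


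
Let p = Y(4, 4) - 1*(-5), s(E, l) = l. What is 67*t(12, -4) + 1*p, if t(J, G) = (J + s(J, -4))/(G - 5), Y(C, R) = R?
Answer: -455/9 ≈ -50.556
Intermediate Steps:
p = 9 (p = 4 - 1*(-5) = 4 + 5 = 9)
t(J, G) = (-4 + J)/(-5 + G) (t(J, G) = (J - 4)/(G - 5) = (-4 + J)/(-5 + G))
67*t(12, -4) + 1*p = 67*((-4 + 12)/(-5 - 4)) + 1*9 = 67*(8/(-9)) + 9 = 67*(-1/9*8) + 9 = 67*(-8/9) + 9 = -536/9 + 9 = -455/9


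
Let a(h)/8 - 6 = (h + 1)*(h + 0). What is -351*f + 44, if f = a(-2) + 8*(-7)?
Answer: -2764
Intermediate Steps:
a(h) = 48 + 8*h*(1 + h) (a(h) = 48 + 8*((h + 1)*(h + 0)) = 48 + 8*((1 + h)*h) = 48 + 8*(h*(1 + h)) = 48 + 8*h*(1 + h))
f = 8 (f = (48 + 8*(-2) + 8*(-2)**2) + 8*(-7) = (48 - 16 + 8*4) - 56 = (48 - 16 + 32) - 56 = 64 - 56 = 8)
-351*f + 44 = -351*8 + 44 = -2808 + 44 = -2764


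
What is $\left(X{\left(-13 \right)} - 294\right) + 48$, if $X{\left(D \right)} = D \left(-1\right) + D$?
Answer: $-246$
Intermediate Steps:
$X{\left(D \right)} = 0$ ($X{\left(D \right)} = - D + D = 0$)
$\left(X{\left(-13 \right)} - 294\right) + 48 = \left(0 - 294\right) + 48 = -294 + 48 = -246$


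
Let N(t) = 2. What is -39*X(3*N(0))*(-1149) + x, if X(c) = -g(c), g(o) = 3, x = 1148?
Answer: -133285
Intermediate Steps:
X(c) = -3 (X(c) = -1*3 = -3)
-39*X(3*N(0))*(-1149) + x = -39*(-3)*(-1149) + 1148 = 117*(-1149) + 1148 = -134433 + 1148 = -133285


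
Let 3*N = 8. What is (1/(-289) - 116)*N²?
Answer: -238400/289 ≈ -824.91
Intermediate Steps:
N = 8/3 (N = (⅓)*8 = 8/3 ≈ 2.6667)
(1/(-289) - 116)*N² = (1/(-289) - 116)*(8/3)² = (-1/289 - 116)*(64/9) = -33525/289*64/9 = -238400/289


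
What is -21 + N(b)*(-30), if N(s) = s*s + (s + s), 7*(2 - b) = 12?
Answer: -1989/49 ≈ -40.592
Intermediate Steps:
b = 2/7 (b = 2 - ⅐*12 = 2 - 12/7 = 2/7 ≈ 0.28571)
N(s) = s² + 2*s
-21 + N(b)*(-30) = -21 + (2*(2 + 2/7)/7)*(-30) = -21 + ((2/7)*(16/7))*(-30) = -21 + (32/49)*(-30) = -21 - 960/49 = -1989/49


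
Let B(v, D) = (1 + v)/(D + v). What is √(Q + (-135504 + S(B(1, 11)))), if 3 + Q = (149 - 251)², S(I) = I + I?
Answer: 2*I*√281481/3 ≈ 353.7*I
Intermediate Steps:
B(v, D) = (1 + v)/(D + v)
S(I) = 2*I
Q = 10401 (Q = -3 + (149 - 251)² = -3 + (-102)² = -3 + 10404 = 10401)
√(Q + (-135504 + S(B(1, 11)))) = √(10401 + (-135504 + 2*((1 + 1)/(11 + 1)))) = √(10401 + (-135504 + 2*(2/12))) = √(10401 + (-135504 + 2*((1/12)*2))) = √(10401 + (-135504 + 2*(⅙))) = √(10401 + (-135504 + ⅓)) = √(10401 - 406511/3) = √(-375308/3) = 2*I*√281481/3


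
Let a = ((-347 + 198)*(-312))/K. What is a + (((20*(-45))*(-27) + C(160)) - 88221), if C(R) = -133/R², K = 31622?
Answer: -25872173290063/404761600 ≈ -63920.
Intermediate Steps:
C(R) = -133/R²
a = 23244/15811 (a = ((-347 + 198)*(-312))/31622 = -149*(-312)*(1/31622) = 46488*(1/31622) = 23244/15811 ≈ 1.4701)
a + (((20*(-45))*(-27) + C(160)) - 88221) = 23244/15811 + (((20*(-45))*(-27) - 133/160²) - 88221) = 23244/15811 + ((-900*(-27) - 133*1/25600) - 88221) = 23244/15811 + ((24300 - 133/25600) - 88221) = 23244/15811 + (622079867/25600 - 88221) = 23244/15811 - 1636377733/25600 = -25872173290063/404761600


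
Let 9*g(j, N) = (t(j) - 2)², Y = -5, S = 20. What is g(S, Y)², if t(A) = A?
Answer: 1296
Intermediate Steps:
g(j, N) = (-2 + j)²/9 (g(j, N) = (j - 2)²/9 = (-2 + j)²/9)
g(S, Y)² = ((-2 + 20)²/9)² = ((⅑)*18²)² = ((⅑)*324)² = 36² = 1296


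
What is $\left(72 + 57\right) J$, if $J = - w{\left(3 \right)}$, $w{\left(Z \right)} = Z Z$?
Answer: $-1161$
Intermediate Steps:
$w{\left(Z \right)} = Z^{2}$
$J = -9$ ($J = - 3^{2} = \left(-1\right) 9 = -9$)
$\left(72 + 57\right) J = \left(72 + 57\right) \left(-9\right) = 129 \left(-9\right) = -1161$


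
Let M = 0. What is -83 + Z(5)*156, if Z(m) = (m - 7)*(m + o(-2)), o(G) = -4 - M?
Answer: -395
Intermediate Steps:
o(G) = -4 (o(G) = -4 - 1*0 = -4 + 0 = -4)
Z(m) = (-7 + m)*(-4 + m) (Z(m) = (m - 7)*(m - 4) = (-7 + m)*(-4 + m))
-83 + Z(5)*156 = -83 + (28 + 5² - 11*5)*156 = -83 + (28 + 25 - 55)*156 = -83 - 2*156 = -83 - 312 = -395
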